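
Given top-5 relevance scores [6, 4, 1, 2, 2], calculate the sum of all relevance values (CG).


Cumulative Gain = sum of relevance scores
Position 1: rel=6, running sum=6
Position 2: rel=4, running sum=10
Position 3: rel=1, running sum=11
Position 4: rel=2, running sum=13
Position 5: rel=2, running sum=15
CG = 15

15


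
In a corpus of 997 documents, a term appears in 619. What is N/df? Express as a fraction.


IDF ratio = N / df
= 997 / 619
= 997/619

997/619


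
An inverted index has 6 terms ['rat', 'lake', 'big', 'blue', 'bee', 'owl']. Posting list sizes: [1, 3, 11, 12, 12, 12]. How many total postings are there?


Summing posting list sizes:
'rat': 1 postings
'lake': 3 postings
'big': 11 postings
'blue': 12 postings
'bee': 12 postings
'owl': 12 postings
Total = 1 + 3 + 11 + 12 + 12 + 12 = 51

51


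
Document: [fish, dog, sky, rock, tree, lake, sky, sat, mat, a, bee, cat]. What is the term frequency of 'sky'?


Document has 12 words
Scanning for 'sky':
Found at positions: [2, 6]
Count = 2

2


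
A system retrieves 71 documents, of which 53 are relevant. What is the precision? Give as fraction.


Precision = relevant_retrieved / total_retrieved
= 53 / 71
= 53 / (53 + 18)
= 53/71

53/71


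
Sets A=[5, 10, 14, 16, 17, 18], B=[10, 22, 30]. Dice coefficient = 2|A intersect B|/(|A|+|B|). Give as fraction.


A intersect B = [10]
|A intersect B| = 1
|A| = 6, |B| = 3
Dice = 2*1 / (6+3)
= 2 / 9 = 2/9

2/9


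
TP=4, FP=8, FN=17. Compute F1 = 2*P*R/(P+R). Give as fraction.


F1 = 2 * P * R / (P + R)
P = TP/(TP+FP) = 4/12 = 1/3
R = TP/(TP+FN) = 4/21 = 4/21
2 * P * R = 2 * 1/3 * 4/21 = 8/63
P + R = 1/3 + 4/21 = 11/21
F1 = 8/63 / 11/21 = 8/33

8/33


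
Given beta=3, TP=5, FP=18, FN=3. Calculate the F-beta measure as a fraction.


P = TP/(TP+FP) = 5/23 = 5/23
R = TP/(TP+FN) = 5/8 = 5/8
beta^2 = 3^2 = 9
(1 + beta^2) = 10
Numerator = (1+beta^2)*P*R = 125/92
Denominator = beta^2*P + R = 45/23 + 5/8 = 475/184
F_beta = 10/19

10/19


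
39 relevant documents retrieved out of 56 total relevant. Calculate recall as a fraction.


Recall = retrieved_relevant / total_relevant
= 39 / 56
= 39 / (39 + 17)
= 39/56

39/56


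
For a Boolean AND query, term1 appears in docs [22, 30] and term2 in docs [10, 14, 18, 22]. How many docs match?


Boolean AND: find intersection of posting lists
term1 docs: [22, 30]
term2 docs: [10, 14, 18, 22]
Intersection: [22]
|intersection| = 1

1


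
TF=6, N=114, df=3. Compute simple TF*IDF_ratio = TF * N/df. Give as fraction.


TF * (N/df)
= 6 * (114/3)
= 6 * 38
= 228

228


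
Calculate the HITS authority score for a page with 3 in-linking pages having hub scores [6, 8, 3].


Authority = sum of hub scores of in-linkers
In-link 1: hub score = 6
In-link 2: hub score = 8
In-link 3: hub score = 3
Authority = 6 + 8 + 3 = 17

17


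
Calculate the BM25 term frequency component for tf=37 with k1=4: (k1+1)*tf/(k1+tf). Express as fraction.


BM25 TF component = (k1+1)*tf / (k1+tf)
k1 = 4, tf = 37
Numerator = (4+1)*37 = 185
Denominator = 4 + 37 = 41
= 185/41 = 185/41

185/41


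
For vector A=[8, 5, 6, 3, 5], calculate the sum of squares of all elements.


|A|^2 = sum of squared components
A[0]^2 = 8^2 = 64
A[1]^2 = 5^2 = 25
A[2]^2 = 6^2 = 36
A[3]^2 = 3^2 = 9
A[4]^2 = 5^2 = 25
Sum = 64 + 25 + 36 + 9 + 25 = 159

159


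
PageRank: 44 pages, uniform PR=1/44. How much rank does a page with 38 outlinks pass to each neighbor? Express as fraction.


Initial PR = 1/44 = 1/44
Outlinks = 38
Contribution per link = PR / outlinks
= 1/44 / 38
= 1/1672

1/1672


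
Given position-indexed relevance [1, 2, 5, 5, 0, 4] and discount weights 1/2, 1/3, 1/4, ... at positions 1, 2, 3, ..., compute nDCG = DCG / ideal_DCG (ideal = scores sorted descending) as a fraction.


Position discount weights w_i = 1/(i+1) for i=1..6:
Weights = [1/2, 1/3, 1/4, 1/5, 1/6, 1/7]
Actual relevance: [1, 2, 5, 5, 0, 4]
DCG = 1/2 + 2/3 + 5/4 + 5/5 + 0/6 + 4/7 = 335/84
Ideal relevance (sorted desc): [5, 5, 4, 2, 1, 0]
Ideal DCG = 5/2 + 5/3 + 4/4 + 2/5 + 1/6 + 0/7 = 86/15
nDCG = DCG / ideal_DCG = 335/84 / 86/15 = 1675/2408

1675/2408


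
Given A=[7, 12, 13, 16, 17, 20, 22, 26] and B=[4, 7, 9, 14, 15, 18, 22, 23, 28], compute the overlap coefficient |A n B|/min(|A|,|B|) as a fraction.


A intersect B = [7, 22]
|A intersect B| = 2
min(|A|, |B|) = min(8, 9) = 8
Overlap = 2 / 8 = 1/4

1/4


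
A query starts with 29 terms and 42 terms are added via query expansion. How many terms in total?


Original terms: 29
Expansion terms: 42
Total = 29 + 42 = 71

71


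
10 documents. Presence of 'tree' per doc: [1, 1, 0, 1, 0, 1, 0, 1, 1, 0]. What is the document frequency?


Checking each document for 'tree':
Doc 1: present
Doc 2: present
Doc 3: absent
Doc 4: present
Doc 5: absent
Doc 6: present
Doc 7: absent
Doc 8: present
Doc 9: present
Doc 10: absent
df = sum of presences = 1 + 1 + 0 + 1 + 0 + 1 + 0 + 1 + 1 + 0 = 6

6


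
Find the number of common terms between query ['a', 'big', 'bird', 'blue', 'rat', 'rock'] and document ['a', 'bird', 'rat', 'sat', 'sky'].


Query terms: ['a', 'big', 'bird', 'blue', 'rat', 'rock']
Document terms: ['a', 'bird', 'rat', 'sat', 'sky']
Common terms: ['a', 'bird', 'rat']
Overlap count = 3

3


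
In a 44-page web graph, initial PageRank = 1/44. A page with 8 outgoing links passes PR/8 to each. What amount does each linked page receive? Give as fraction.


Initial PR = 1/44 = 1/44
Outlinks = 8
Contribution per link = PR / outlinks
= 1/44 / 8
= 1/352

1/352


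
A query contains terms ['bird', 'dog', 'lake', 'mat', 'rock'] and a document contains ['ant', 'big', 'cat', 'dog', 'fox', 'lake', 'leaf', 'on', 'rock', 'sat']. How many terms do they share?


Query terms: ['bird', 'dog', 'lake', 'mat', 'rock']
Document terms: ['ant', 'big', 'cat', 'dog', 'fox', 'lake', 'leaf', 'on', 'rock', 'sat']
Common terms: ['dog', 'lake', 'rock']
Overlap count = 3

3


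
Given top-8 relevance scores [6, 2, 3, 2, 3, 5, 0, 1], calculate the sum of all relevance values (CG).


Cumulative Gain = sum of relevance scores
Position 1: rel=6, running sum=6
Position 2: rel=2, running sum=8
Position 3: rel=3, running sum=11
Position 4: rel=2, running sum=13
Position 5: rel=3, running sum=16
Position 6: rel=5, running sum=21
Position 7: rel=0, running sum=21
Position 8: rel=1, running sum=22
CG = 22

22


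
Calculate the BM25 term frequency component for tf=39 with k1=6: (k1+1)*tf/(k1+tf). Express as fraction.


BM25 TF component = (k1+1)*tf / (k1+tf)
k1 = 6, tf = 39
Numerator = (6+1)*39 = 273
Denominator = 6 + 39 = 45
= 273/45 = 91/15

91/15


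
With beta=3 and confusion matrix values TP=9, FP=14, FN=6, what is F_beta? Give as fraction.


P = TP/(TP+FP) = 9/23 = 9/23
R = TP/(TP+FN) = 9/15 = 3/5
beta^2 = 3^2 = 9
(1 + beta^2) = 10
Numerator = (1+beta^2)*P*R = 54/23
Denominator = beta^2*P + R = 81/23 + 3/5 = 474/115
F_beta = 45/79

45/79


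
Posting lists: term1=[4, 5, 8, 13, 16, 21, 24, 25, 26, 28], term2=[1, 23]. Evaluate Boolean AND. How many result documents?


Boolean AND: find intersection of posting lists
term1 docs: [4, 5, 8, 13, 16, 21, 24, 25, 26, 28]
term2 docs: [1, 23]
Intersection: []
|intersection| = 0

0


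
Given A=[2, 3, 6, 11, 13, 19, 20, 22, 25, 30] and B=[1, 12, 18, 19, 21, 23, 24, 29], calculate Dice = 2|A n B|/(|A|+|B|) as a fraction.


A intersect B = [19]
|A intersect B| = 1
|A| = 10, |B| = 8
Dice = 2*1 / (10+8)
= 2 / 18 = 1/9

1/9


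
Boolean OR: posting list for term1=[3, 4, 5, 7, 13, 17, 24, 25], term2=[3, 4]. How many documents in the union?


Boolean OR: find union of posting lists
term1 docs: [3, 4, 5, 7, 13, 17, 24, 25]
term2 docs: [3, 4]
Union: [3, 4, 5, 7, 13, 17, 24, 25]
|union| = 8

8


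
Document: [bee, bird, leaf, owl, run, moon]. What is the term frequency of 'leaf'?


Document has 6 words
Scanning for 'leaf':
Found at positions: [2]
Count = 1

1


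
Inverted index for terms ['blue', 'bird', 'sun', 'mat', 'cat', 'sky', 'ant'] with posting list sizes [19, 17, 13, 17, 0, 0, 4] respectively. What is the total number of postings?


Summing posting list sizes:
'blue': 19 postings
'bird': 17 postings
'sun': 13 postings
'mat': 17 postings
'cat': 0 postings
'sky': 0 postings
'ant': 4 postings
Total = 19 + 17 + 13 + 17 + 0 + 0 + 4 = 70

70


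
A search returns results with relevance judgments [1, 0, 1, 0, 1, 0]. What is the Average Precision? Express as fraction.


Computing P@k for each relevant position:
Position 1: relevant, P@1 = 1/1 = 1
Position 2: not relevant
Position 3: relevant, P@3 = 2/3 = 2/3
Position 4: not relevant
Position 5: relevant, P@5 = 3/5 = 3/5
Position 6: not relevant
Sum of P@k = 1 + 2/3 + 3/5 = 34/15
AP = 34/15 / 3 = 34/45

34/45


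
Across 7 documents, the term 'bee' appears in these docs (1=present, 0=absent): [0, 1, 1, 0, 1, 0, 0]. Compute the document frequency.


Checking each document for 'bee':
Doc 1: absent
Doc 2: present
Doc 3: present
Doc 4: absent
Doc 5: present
Doc 6: absent
Doc 7: absent
df = sum of presences = 0 + 1 + 1 + 0 + 1 + 0 + 0 = 3

3


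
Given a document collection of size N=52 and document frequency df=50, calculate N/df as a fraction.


IDF ratio = N / df
= 52 / 50
= 26/25

26/25


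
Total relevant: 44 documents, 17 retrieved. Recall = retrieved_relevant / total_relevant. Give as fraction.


Recall = retrieved_relevant / total_relevant
= 17 / 44
= 17 / (17 + 27)
= 17/44

17/44


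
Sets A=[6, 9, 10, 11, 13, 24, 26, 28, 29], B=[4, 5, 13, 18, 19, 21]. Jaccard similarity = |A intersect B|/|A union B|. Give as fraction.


A intersect B = [13]
|A intersect B| = 1
A union B = [4, 5, 6, 9, 10, 11, 13, 18, 19, 21, 24, 26, 28, 29]
|A union B| = 14
Jaccard = 1/14 = 1/14

1/14


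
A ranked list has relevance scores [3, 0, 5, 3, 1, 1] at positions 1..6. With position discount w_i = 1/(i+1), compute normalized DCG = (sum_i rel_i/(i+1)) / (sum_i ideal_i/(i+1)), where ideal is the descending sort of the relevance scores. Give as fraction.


Position discount weights w_i = 1/(i+1) for i=1..6:
Weights = [1/2, 1/3, 1/4, 1/5, 1/6, 1/7]
Actual relevance: [3, 0, 5, 3, 1, 1]
DCG = 3/2 + 0/3 + 5/4 + 3/5 + 1/6 + 1/7 = 1537/420
Ideal relevance (sorted desc): [5, 3, 3, 1, 1, 0]
Ideal DCG = 5/2 + 3/3 + 3/4 + 1/5 + 1/6 + 0/7 = 277/60
nDCG = DCG / ideal_DCG = 1537/420 / 277/60 = 1537/1939

1537/1939


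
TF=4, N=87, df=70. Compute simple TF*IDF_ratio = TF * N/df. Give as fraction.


TF * (N/df)
= 4 * (87/70)
= 4 * 87/70
= 174/35

174/35


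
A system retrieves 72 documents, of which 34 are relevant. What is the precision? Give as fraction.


Precision = relevant_retrieved / total_retrieved
= 34 / 72
= 34 / (34 + 38)
= 17/36

17/36


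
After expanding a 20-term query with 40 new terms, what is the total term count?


Original terms: 20
Expansion terms: 40
Total = 20 + 40 = 60

60


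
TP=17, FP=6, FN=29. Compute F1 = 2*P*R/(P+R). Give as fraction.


F1 = 2 * P * R / (P + R)
P = TP/(TP+FP) = 17/23 = 17/23
R = TP/(TP+FN) = 17/46 = 17/46
2 * P * R = 2 * 17/23 * 17/46 = 289/529
P + R = 17/23 + 17/46 = 51/46
F1 = 289/529 / 51/46 = 34/69

34/69


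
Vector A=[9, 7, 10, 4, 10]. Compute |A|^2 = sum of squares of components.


|A|^2 = sum of squared components
A[0]^2 = 9^2 = 81
A[1]^2 = 7^2 = 49
A[2]^2 = 10^2 = 100
A[3]^2 = 4^2 = 16
A[4]^2 = 10^2 = 100
Sum = 81 + 49 + 100 + 16 + 100 = 346

346


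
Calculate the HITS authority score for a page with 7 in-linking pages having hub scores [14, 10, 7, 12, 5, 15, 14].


Authority = sum of hub scores of in-linkers
In-link 1: hub score = 14
In-link 2: hub score = 10
In-link 3: hub score = 7
In-link 4: hub score = 12
In-link 5: hub score = 5
In-link 6: hub score = 15
In-link 7: hub score = 14
Authority = 14 + 10 + 7 + 12 + 5 + 15 + 14 = 77

77


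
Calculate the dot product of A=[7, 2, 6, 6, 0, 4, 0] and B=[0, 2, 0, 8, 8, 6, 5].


Dot product = sum of element-wise products
A[0]*B[0] = 7*0 = 0
A[1]*B[1] = 2*2 = 4
A[2]*B[2] = 6*0 = 0
A[3]*B[3] = 6*8 = 48
A[4]*B[4] = 0*8 = 0
A[5]*B[5] = 4*6 = 24
A[6]*B[6] = 0*5 = 0
Sum = 0 + 4 + 0 + 48 + 0 + 24 + 0 = 76

76


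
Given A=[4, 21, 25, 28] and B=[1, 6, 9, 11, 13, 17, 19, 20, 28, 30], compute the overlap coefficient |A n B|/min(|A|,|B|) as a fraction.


A intersect B = [28]
|A intersect B| = 1
min(|A|, |B|) = min(4, 10) = 4
Overlap = 1 / 4 = 1/4

1/4


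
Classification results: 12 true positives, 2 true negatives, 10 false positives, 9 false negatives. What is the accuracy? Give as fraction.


Accuracy = (TP + TN) / (TP + TN + FP + FN)
TP + TN = 12 + 2 = 14
Total = 12 + 2 + 10 + 9 = 33
Accuracy = 14 / 33 = 14/33

14/33


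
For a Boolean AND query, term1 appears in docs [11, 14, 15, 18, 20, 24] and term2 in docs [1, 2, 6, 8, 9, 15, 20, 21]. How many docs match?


Boolean AND: find intersection of posting lists
term1 docs: [11, 14, 15, 18, 20, 24]
term2 docs: [1, 2, 6, 8, 9, 15, 20, 21]
Intersection: [15, 20]
|intersection| = 2

2


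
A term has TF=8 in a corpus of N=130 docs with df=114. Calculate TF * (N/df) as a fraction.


TF * (N/df)
= 8 * (130/114)
= 8 * 65/57
= 520/57

520/57


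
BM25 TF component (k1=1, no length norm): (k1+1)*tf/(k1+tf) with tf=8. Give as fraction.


BM25 TF component = (k1+1)*tf / (k1+tf)
k1 = 1, tf = 8
Numerator = (1+1)*8 = 16
Denominator = 1 + 8 = 9
= 16/9 = 16/9

16/9


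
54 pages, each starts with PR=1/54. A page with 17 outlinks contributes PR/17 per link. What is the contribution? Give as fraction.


Initial PR = 1/54 = 1/54
Outlinks = 17
Contribution per link = PR / outlinks
= 1/54 / 17
= 1/918

1/918


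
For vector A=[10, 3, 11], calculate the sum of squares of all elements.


|A|^2 = sum of squared components
A[0]^2 = 10^2 = 100
A[1]^2 = 3^2 = 9
A[2]^2 = 11^2 = 121
Sum = 100 + 9 + 121 = 230

230


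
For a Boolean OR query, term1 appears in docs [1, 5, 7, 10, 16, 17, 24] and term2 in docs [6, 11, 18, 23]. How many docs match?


Boolean OR: find union of posting lists
term1 docs: [1, 5, 7, 10, 16, 17, 24]
term2 docs: [6, 11, 18, 23]
Union: [1, 5, 6, 7, 10, 11, 16, 17, 18, 23, 24]
|union| = 11

11


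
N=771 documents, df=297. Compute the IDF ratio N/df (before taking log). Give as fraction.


IDF ratio = N / df
= 771 / 297
= 257/99

257/99


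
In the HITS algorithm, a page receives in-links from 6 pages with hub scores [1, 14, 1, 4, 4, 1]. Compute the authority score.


Authority = sum of hub scores of in-linkers
In-link 1: hub score = 1
In-link 2: hub score = 14
In-link 3: hub score = 1
In-link 4: hub score = 4
In-link 5: hub score = 4
In-link 6: hub score = 1
Authority = 1 + 14 + 1 + 4 + 4 + 1 = 25

25


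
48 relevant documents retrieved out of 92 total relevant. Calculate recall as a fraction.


Recall = retrieved_relevant / total_relevant
= 48 / 92
= 48 / (48 + 44)
= 12/23

12/23


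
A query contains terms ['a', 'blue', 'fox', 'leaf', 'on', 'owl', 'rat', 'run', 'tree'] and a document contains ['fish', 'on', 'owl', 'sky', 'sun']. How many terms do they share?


Query terms: ['a', 'blue', 'fox', 'leaf', 'on', 'owl', 'rat', 'run', 'tree']
Document terms: ['fish', 'on', 'owl', 'sky', 'sun']
Common terms: ['on', 'owl']
Overlap count = 2

2


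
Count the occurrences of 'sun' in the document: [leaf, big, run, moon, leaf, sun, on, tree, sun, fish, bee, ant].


Document has 12 words
Scanning for 'sun':
Found at positions: [5, 8]
Count = 2

2


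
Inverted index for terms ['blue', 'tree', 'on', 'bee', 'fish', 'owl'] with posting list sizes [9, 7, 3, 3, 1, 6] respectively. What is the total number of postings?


Summing posting list sizes:
'blue': 9 postings
'tree': 7 postings
'on': 3 postings
'bee': 3 postings
'fish': 1 postings
'owl': 6 postings
Total = 9 + 7 + 3 + 3 + 1 + 6 = 29

29


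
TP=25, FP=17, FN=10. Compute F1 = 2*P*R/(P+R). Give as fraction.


F1 = 2 * P * R / (P + R)
P = TP/(TP+FP) = 25/42 = 25/42
R = TP/(TP+FN) = 25/35 = 5/7
2 * P * R = 2 * 25/42 * 5/7 = 125/147
P + R = 25/42 + 5/7 = 55/42
F1 = 125/147 / 55/42 = 50/77

50/77


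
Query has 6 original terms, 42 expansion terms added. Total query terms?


Original terms: 6
Expansion terms: 42
Total = 6 + 42 = 48

48


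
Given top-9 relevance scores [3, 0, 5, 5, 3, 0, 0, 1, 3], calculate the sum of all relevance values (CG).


Cumulative Gain = sum of relevance scores
Position 1: rel=3, running sum=3
Position 2: rel=0, running sum=3
Position 3: rel=5, running sum=8
Position 4: rel=5, running sum=13
Position 5: rel=3, running sum=16
Position 6: rel=0, running sum=16
Position 7: rel=0, running sum=16
Position 8: rel=1, running sum=17
Position 9: rel=3, running sum=20
CG = 20

20


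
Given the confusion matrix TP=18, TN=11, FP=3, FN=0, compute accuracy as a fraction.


Accuracy = (TP + TN) / (TP + TN + FP + FN)
TP + TN = 18 + 11 = 29
Total = 18 + 11 + 3 + 0 = 32
Accuracy = 29 / 32 = 29/32

29/32


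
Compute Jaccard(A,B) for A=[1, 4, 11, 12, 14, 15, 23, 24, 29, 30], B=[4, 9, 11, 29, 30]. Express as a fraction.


A intersect B = [4, 11, 29, 30]
|A intersect B| = 4
A union B = [1, 4, 9, 11, 12, 14, 15, 23, 24, 29, 30]
|A union B| = 11
Jaccard = 4/11 = 4/11

4/11


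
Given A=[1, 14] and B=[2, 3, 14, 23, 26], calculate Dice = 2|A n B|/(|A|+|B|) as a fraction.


A intersect B = [14]
|A intersect B| = 1
|A| = 2, |B| = 5
Dice = 2*1 / (2+5)
= 2 / 7 = 2/7

2/7


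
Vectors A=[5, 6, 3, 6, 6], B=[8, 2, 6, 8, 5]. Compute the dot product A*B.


Dot product = sum of element-wise products
A[0]*B[0] = 5*8 = 40
A[1]*B[1] = 6*2 = 12
A[2]*B[2] = 3*6 = 18
A[3]*B[3] = 6*8 = 48
A[4]*B[4] = 6*5 = 30
Sum = 40 + 12 + 18 + 48 + 30 = 148

148


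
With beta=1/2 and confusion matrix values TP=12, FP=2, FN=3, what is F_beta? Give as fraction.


P = TP/(TP+FP) = 12/14 = 6/7
R = TP/(TP+FN) = 12/15 = 4/5
beta^2 = 1/2^2 = 1/4
(1 + beta^2) = 5/4
Numerator = (1+beta^2)*P*R = 6/7
Denominator = beta^2*P + R = 3/14 + 4/5 = 71/70
F_beta = 60/71

60/71


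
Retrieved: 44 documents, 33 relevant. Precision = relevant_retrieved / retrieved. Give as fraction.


Precision = relevant_retrieved / total_retrieved
= 33 / 44
= 33 / (33 + 11)
= 3/4

3/4


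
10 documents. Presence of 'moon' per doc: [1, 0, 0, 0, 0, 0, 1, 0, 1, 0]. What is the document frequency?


Checking each document for 'moon':
Doc 1: present
Doc 2: absent
Doc 3: absent
Doc 4: absent
Doc 5: absent
Doc 6: absent
Doc 7: present
Doc 8: absent
Doc 9: present
Doc 10: absent
df = sum of presences = 1 + 0 + 0 + 0 + 0 + 0 + 1 + 0 + 1 + 0 = 3

3


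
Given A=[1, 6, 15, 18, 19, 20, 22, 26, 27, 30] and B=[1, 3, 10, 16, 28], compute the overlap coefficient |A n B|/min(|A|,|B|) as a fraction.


A intersect B = [1]
|A intersect B| = 1
min(|A|, |B|) = min(10, 5) = 5
Overlap = 1 / 5 = 1/5

1/5


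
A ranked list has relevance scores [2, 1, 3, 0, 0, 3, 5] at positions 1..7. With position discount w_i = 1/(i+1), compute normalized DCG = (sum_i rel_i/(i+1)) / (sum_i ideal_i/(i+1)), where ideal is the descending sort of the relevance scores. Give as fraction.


Position discount weights w_i = 1/(i+1) for i=1..7:
Weights = [1/2, 1/3, 1/4, 1/5, 1/6, 1/7, 1/8]
Actual relevance: [2, 1, 3, 0, 0, 3, 5]
DCG = 2/2 + 1/3 + 3/4 + 0/5 + 0/6 + 3/7 + 5/8 = 527/168
Ideal relevance (sorted desc): [5, 3, 3, 2, 1, 0, 0]
Ideal DCG = 5/2 + 3/3 + 3/4 + 2/5 + 1/6 + 0/7 + 0/8 = 289/60
nDCG = DCG / ideal_DCG = 527/168 / 289/60 = 155/238

155/238


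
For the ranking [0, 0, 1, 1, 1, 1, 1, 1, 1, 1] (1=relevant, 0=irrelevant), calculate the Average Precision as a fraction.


Computing P@k for each relevant position:
Position 1: not relevant
Position 2: not relevant
Position 3: relevant, P@3 = 1/3 = 1/3
Position 4: relevant, P@4 = 2/4 = 1/2
Position 5: relevant, P@5 = 3/5 = 3/5
Position 6: relevant, P@6 = 4/6 = 2/3
Position 7: relevant, P@7 = 5/7 = 5/7
Position 8: relevant, P@8 = 6/8 = 3/4
Position 9: relevant, P@9 = 7/9 = 7/9
Position 10: relevant, P@10 = 8/10 = 4/5
Sum of P@k = 1/3 + 1/2 + 3/5 + 2/3 + 5/7 + 3/4 + 7/9 + 4/5 = 6479/1260
AP = 6479/1260 / 8 = 6479/10080

6479/10080


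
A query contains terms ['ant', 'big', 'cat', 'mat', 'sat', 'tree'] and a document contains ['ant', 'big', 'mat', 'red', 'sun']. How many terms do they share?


Query terms: ['ant', 'big', 'cat', 'mat', 'sat', 'tree']
Document terms: ['ant', 'big', 'mat', 'red', 'sun']
Common terms: ['ant', 'big', 'mat']
Overlap count = 3

3


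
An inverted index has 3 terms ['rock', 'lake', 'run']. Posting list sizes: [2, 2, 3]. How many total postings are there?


Summing posting list sizes:
'rock': 2 postings
'lake': 2 postings
'run': 3 postings
Total = 2 + 2 + 3 = 7

7


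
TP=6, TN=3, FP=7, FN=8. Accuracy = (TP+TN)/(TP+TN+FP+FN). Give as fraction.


Accuracy = (TP + TN) / (TP + TN + FP + FN)
TP + TN = 6 + 3 = 9
Total = 6 + 3 + 7 + 8 = 24
Accuracy = 9 / 24 = 3/8

3/8


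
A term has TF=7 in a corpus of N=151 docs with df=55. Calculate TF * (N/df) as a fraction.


TF * (N/df)
= 7 * (151/55)
= 7 * 151/55
= 1057/55

1057/55


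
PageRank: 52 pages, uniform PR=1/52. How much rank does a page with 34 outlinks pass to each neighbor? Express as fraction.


Initial PR = 1/52 = 1/52
Outlinks = 34
Contribution per link = PR / outlinks
= 1/52 / 34
= 1/1768

1/1768


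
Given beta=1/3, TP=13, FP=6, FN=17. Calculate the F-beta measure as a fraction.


P = TP/(TP+FP) = 13/19 = 13/19
R = TP/(TP+FN) = 13/30 = 13/30
beta^2 = 1/3^2 = 1/9
(1 + beta^2) = 10/9
Numerator = (1+beta^2)*P*R = 169/513
Denominator = beta^2*P + R = 13/171 + 13/30 = 871/1710
F_beta = 130/201

130/201


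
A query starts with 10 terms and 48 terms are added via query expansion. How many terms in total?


Original terms: 10
Expansion terms: 48
Total = 10 + 48 = 58

58


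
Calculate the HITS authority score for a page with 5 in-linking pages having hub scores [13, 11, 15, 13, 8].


Authority = sum of hub scores of in-linkers
In-link 1: hub score = 13
In-link 2: hub score = 11
In-link 3: hub score = 15
In-link 4: hub score = 13
In-link 5: hub score = 8
Authority = 13 + 11 + 15 + 13 + 8 = 60

60


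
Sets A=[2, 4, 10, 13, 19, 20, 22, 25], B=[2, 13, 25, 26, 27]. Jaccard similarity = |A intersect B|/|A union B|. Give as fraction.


A intersect B = [2, 13, 25]
|A intersect B| = 3
A union B = [2, 4, 10, 13, 19, 20, 22, 25, 26, 27]
|A union B| = 10
Jaccard = 3/10 = 3/10

3/10


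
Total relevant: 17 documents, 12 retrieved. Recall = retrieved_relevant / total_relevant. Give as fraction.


Recall = retrieved_relevant / total_relevant
= 12 / 17
= 12 / (12 + 5)
= 12/17

12/17


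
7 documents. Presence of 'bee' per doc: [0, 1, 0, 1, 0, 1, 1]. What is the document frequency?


Checking each document for 'bee':
Doc 1: absent
Doc 2: present
Doc 3: absent
Doc 4: present
Doc 5: absent
Doc 6: present
Doc 7: present
df = sum of presences = 0 + 1 + 0 + 1 + 0 + 1 + 1 = 4

4


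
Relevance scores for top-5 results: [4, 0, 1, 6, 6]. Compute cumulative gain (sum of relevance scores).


Cumulative Gain = sum of relevance scores
Position 1: rel=4, running sum=4
Position 2: rel=0, running sum=4
Position 3: rel=1, running sum=5
Position 4: rel=6, running sum=11
Position 5: rel=6, running sum=17
CG = 17

17


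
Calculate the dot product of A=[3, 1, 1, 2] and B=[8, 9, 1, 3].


Dot product = sum of element-wise products
A[0]*B[0] = 3*8 = 24
A[1]*B[1] = 1*9 = 9
A[2]*B[2] = 1*1 = 1
A[3]*B[3] = 2*3 = 6
Sum = 24 + 9 + 1 + 6 = 40

40


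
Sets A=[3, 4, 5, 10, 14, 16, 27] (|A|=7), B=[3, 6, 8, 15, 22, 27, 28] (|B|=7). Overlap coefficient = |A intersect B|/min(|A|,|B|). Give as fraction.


A intersect B = [3, 27]
|A intersect B| = 2
min(|A|, |B|) = min(7, 7) = 7
Overlap = 2 / 7 = 2/7

2/7


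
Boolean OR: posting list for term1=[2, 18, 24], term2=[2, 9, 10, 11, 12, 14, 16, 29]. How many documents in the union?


Boolean OR: find union of posting lists
term1 docs: [2, 18, 24]
term2 docs: [2, 9, 10, 11, 12, 14, 16, 29]
Union: [2, 9, 10, 11, 12, 14, 16, 18, 24, 29]
|union| = 10

10


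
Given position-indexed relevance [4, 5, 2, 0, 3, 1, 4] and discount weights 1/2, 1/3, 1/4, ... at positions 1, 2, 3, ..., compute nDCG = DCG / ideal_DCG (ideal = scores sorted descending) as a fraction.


Position discount weights w_i = 1/(i+1) for i=1..7:
Weights = [1/2, 1/3, 1/4, 1/5, 1/6, 1/7, 1/8]
Actual relevance: [4, 5, 2, 0, 3, 1, 4]
DCG = 4/2 + 5/3 + 2/4 + 0/5 + 3/6 + 1/7 + 4/8 = 223/42
Ideal relevance (sorted desc): [5, 4, 4, 3, 2, 1, 0]
Ideal DCG = 5/2 + 4/3 + 4/4 + 3/5 + 2/6 + 1/7 + 0/8 = 1241/210
nDCG = DCG / ideal_DCG = 223/42 / 1241/210 = 1115/1241

1115/1241


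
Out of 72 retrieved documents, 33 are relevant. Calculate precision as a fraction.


Precision = relevant_retrieved / total_retrieved
= 33 / 72
= 33 / (33 + 39)
= 11/24

11/24


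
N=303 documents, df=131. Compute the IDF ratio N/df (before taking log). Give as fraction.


IDF ratio = N / df
= 303 / 131
= 303/131

303/131


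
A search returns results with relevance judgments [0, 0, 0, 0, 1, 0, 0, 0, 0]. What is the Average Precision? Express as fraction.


Computing P@k for each relevant position:
Position 1: not relevant
Position 2: not relevant
Position 3: not relevant
Position 4: not relevant
Position 5: relevant, P@5 = 1/5 = 1/5
Position 6: not relevant
Position 7: not relevant
Position 8: not relevant
Position 9: not relevant
Sum of P@k = 1/5 = 1/5
AP = 1/5 / 1 = 1/5

1/5


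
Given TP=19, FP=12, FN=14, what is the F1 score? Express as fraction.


F1 = 2 * P * R / (P + R)
P = TP/(TP+FP) = 19/31 = 19/31
R = TP/(TP+FN) = 19/33 = 19/33
2 * P * R = 2 * 19/31 * 19/33 = 722/1023
P + R = 19/31 + 19/33 = 1216/1023
F1 = 722/1023 / 1216/1023 = 19/32

19/32


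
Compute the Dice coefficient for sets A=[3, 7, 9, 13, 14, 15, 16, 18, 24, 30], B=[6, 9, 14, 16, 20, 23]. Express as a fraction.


A intersect B = [9, 14, 16]
|A intersect B| = 3
|A| = 10, |B| = 6
Dice = 2*3 / (10+6)
= 6 / 16 = 3/8

3/8


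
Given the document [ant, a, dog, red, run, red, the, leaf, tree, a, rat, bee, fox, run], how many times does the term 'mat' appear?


Document has 14 words
Scanning for 'mat':
Term not found in document
Count = 0

0


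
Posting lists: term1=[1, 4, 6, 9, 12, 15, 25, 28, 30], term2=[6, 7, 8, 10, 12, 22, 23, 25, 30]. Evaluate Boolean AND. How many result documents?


Boolean AND: find intersection of posting lists
term1 docs: [1, 4, 6, 9, 12, 15, 25, 28, 30]
term2 docs: [6, 7, 8, 10, 12, 22, 23, 25, 30]
Intersection: [6, 12, 25, 30]
|intersection| = 4

4


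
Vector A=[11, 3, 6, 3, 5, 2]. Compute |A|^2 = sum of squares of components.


|A|^2 = sum of squared components
A[0]^2 = 11^2 = 121
A[1]^2 = 3^2 = 9
A[2]^2 = 6^2 = 36
A[3]^2 = 3^2 = 9
A[4]^2 = 5^2 = 25
A[5]^2 = 2^2 = 4
Sum = 121 + 9 + 36 + 9 + 25 + 4 = 204

204


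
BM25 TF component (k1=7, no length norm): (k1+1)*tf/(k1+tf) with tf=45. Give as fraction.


BM25 TF component = (k1+1)*tf / (k1+tf)
k1 = 7, tf = 45
Numerator = (7+1)*45 = 360
Denominator = 7 + 45 = 52
= 360/52 = 90/13

90/13


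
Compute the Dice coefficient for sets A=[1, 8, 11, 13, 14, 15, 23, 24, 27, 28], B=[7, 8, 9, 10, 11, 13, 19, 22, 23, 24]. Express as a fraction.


A intersect B = [8, 11, 13, 23, 24]
|A intersect B| = 5
|A| = 10, |B| = 10
Dice = 2*5 / (10+10)
= 10 / 20 = 1/2

1/2


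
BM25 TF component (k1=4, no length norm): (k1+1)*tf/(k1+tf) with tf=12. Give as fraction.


BM25 TF component = (k1+1)*tf / (k1+tf)
k1 = 4, tf = 12
Numerator = (4+1)*12 = 60
Denominator = 4 + 12 = 16
= 60/16 = 15/4

15/4


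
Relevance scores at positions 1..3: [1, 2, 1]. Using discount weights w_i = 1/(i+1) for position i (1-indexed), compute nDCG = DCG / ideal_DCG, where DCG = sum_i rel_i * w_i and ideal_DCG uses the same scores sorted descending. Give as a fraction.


Position discount weights w_i = 1/(i+1) for i=1..3:
Weights = [1/2, 1/3, 1/4]
Actual relevance: [1, 2, 1]
DCG = 1/2 + 2/3 + 1/4 = 17/12
Ideal relevance (sorted desc): [2, 1, 1]
Ideal DCG = 2/2 + 1/3 + 1/4 = 19/12
nDCG = DCG / ideal_DCG = 17/12 / 19/12 = 17/19

17/19


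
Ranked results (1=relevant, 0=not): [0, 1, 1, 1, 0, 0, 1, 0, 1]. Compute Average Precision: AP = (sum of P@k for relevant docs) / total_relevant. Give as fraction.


Computing P@k for each relevant position:
Position 1: not relevant
Position 2: relevant, P@2 = 1/2 = 1/2
Position 3: relevant, P@3 = 2/3 = 2/3
Position 4: relevant, P@4 = 3/4 = 3/4
Position 5: not relevant
Position 6: not relevant
Position 7: relevant, P@7 = 4/7 = 4/7
Position 8: not relevant
Position 9: relevant, P@9 = 5/9 = 5/9
Sum of P@k = 1/2 + 2/3 + 3/4 + 4/7 + 5/9 = 767/252
AP = 767/252 / 5 = 767/1260

767/1260


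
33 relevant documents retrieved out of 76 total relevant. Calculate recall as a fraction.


Recall = retrieved_relevant / total_relevant
= 33 / 76
= 33 / (33 + 43)
= 33/76

33/76


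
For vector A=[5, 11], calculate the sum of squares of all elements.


|A|^2 = sum of squared components
A[0]^2 = 5^2 = 25
A[1]^2 = 11^2 = 121
Sum = 25 + 121 = 146

146


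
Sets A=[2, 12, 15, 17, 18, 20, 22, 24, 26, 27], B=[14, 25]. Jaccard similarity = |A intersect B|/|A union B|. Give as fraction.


A intersect B = []
|A intersect B| = 0
A union B = [2, 12, 14, 15, 17, 18, 20, 22, 24, 25, 26, 27]
|A union B| = 12
Jaccard = 0/12 = 0

0


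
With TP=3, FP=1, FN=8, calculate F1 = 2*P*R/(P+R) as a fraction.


F1 = 2 * P * R / (P + R)
P = TP/(TP+FP) = 3/4 = 3/4
R = TP/(TP+FN) = 3/11 = 3/11
2 * P * R = 2 * 3/4 * 3/11 = 9/22
P + R = 3/4 + 3/11 = 45/44
F1 = 9/22 / 45/44 = 2/5

2/5


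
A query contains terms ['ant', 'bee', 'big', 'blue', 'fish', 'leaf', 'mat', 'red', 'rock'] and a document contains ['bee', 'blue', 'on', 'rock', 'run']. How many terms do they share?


Query terms: ['ant', 'bee', 'big', 'blue', 'fish', 'leaf', 'mat', 'red', 'rock']
Document terms: ['bee', 'blue', 'on', 'rock', 'run']
Common terms: ['bee', 'blue', 'rock']
Overlap count = 3

3


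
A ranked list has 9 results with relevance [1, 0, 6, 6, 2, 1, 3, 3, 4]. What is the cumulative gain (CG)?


Cumulative Gain = sum of relevance scores
Position 1: rel=1, running sum=1
Position 2: rel=0, running sum=1
Position 3: rel=6, running sum=7
Position 4: rel=6, running sum=13
Position 5: rel=2, running sum=15
Position 6: rel=1, running sum=16
Position 7: rel=3, running sum=19
Position 8: rel=3, running sum=22
Position 9: rel=4, running sum=26
CG = 26

26


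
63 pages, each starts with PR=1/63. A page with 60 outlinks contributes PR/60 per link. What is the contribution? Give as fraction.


Initial PR = 1/63 = 1/63
Outlinks = 60
Contribution per link = PR / outlinks
= 1/63 / 60
= 1/3780

1/3780


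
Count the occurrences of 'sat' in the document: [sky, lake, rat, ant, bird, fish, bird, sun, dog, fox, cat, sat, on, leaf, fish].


Document has 15 words
Scanning for 'sat':
Found at positions: [11]
Count = 1

1


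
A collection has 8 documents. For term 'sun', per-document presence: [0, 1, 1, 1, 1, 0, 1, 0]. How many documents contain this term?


Checking each document for 'sun':
Doc 1: absent
Doc 2: present
Doc 3: present
Doc 4: present
Doc 5: present
Doc 6: absent
Doc 7: present
Doc 8: absent
df = sum of presences = 0 + 1 + 1 + 1 + 1 + 0 + 1 + 0 = 5

5


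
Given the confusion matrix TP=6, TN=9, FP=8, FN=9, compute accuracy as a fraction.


Accuracy = (TP + TN) / (TP + TN + FP + FN)
TP + TN = 6 + 9 = 15
Total = 6 + 9 + 8 + 9 = 32
Accuracy = 15 / 32 = 15/32

15/32


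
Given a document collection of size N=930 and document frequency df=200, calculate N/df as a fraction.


IDF ratio = N / df
= 930 / 200
= 93/20

93/20


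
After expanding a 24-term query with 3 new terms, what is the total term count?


Original terms: 24
Expansion terms: 3
Total = 24 + 3 = 27

27


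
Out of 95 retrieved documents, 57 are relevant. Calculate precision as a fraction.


Precision = relevant_retrieved / total_retrieved
= 57 / 95
= 57 / (57 + 38)
= 3/5

3/5


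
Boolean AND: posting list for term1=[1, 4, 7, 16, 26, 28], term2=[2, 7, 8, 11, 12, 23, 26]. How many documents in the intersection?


Boolean AND: find intersection of posting lists
term1 docs: [1, 4, 7, 16, 26, 28]
term2 docs: [2, 7, 8, 11, 12, 23, 26]
Intersection: [7, 26]
|intersection| = 2

2


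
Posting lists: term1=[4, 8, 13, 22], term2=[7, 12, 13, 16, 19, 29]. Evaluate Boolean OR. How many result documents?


Boolean OR: find union of posting lists
term1 docs: [4, 8, 13, 22]
term2 docs: [7, 12, 13, 16, 19, 29]
Union: [4, 7, 8, 12, 13, 16, 19, 22, 29]
|union| = 9

9


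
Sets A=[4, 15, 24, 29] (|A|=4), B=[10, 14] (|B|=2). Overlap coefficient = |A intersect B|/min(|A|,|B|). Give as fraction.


A intersect B = []
|A intersect B| = 0
min(|A|, |B|) = min(4, 2) = 2
Overlap = 0 / 2 = 0

0


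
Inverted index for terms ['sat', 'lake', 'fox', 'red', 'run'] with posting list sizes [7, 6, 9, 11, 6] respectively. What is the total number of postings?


Summing posting list sizes:
'sat': 7 postings
'lake': 6 postings
'fox': 9 postings
'red': 11 postings
'run': 6 postings
Total = 7 + 6 + 9 + 11 + 6 = 39

39


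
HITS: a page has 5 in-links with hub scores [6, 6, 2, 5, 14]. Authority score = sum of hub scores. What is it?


Authority = sum of hub scores of in-linkers
In-link 1: hub score = 6
In-link 2: hub score = 6
In-link 3: hub score = 2
In-link 4: hub score = 5
In-link 5: hub score = 14
Authority = 6 + 6 + 2 + 5 + 14 = 33

33


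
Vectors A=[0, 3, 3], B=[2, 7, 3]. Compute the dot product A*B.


Dot product = sum of element-wise products
A[0]*B[0] = 0*2 = 0
A[1]*B[1] = 3*7 = 21
A[2]*B[2] = 3*3 = 9
Sum = 0 + 21 + 9 = 30

30


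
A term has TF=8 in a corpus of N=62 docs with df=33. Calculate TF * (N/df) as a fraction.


TF * (N/df)
= 8 * (62/33)
= 8 * 62/33
= 496/33

496/33


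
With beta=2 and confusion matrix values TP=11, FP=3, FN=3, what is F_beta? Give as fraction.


P = TP/(TP+FP) = 11/14 = 11/14
R = TP/(TP+FN) = 11/14 = 11/14
beta^2 = 2^2 = 4
(1 + beta^2) = 5
Numerator = (1+beta^2)*P*R = 605/196
Denominator = beta^2*P + R = 22/7 + 11/14 = 55/14
F_beta = 11/14

11/14


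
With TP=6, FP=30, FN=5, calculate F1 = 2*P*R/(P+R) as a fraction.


F1 = 2 * P * R / (P + R)
P = TP/(TP+FP) = 6/36 = 1/6
R = TP/(TP+FN) = 6/11 = 6/11
2 * P * R = 2 * 1/6 * 6/11 = 2/11
P + R = 1/6 + 6/11 = 47/66
F1 = 2/11 / 47/66 = 12/47

12/47


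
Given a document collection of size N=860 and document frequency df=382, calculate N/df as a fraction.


IDF ratio = N / df
= 860 / 382
= 430/191

430/191


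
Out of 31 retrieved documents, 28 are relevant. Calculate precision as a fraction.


Precision = relevant_retrieved / total_retrieved
= 28 / 31
= 28 / (28 + 3)
= 28/31

28/31


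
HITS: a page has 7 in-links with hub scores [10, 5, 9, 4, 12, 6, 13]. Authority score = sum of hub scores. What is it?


Authority = sum of hub scores of in-linkers
In-link 1: hub score = 10
In-link 2: hub score = 5
In-link 3: hub score = 9
In-link 4: hub score = 4
In-link 5: hub score = 12
In-link 6: hub score = 6
In-link 7: hub score = 13
Authority = 10 + 5 + 9 + 4 + 12 + 6 + 13 = 59

59


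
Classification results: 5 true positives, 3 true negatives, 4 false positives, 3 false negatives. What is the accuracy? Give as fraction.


Accuracy = (TP + TN) / (TP + TN + FP + FN)
TP + TN = 5 + 3 = 8
Total = 5 + 3 + 4 + 3 = 15
Accuracy = 8 / 15 = 8/15

8/15


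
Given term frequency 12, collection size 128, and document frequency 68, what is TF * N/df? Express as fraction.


TF * (N/df)
= 12 * (128/68)
= 12 * 32/17
= 384/17

384/17


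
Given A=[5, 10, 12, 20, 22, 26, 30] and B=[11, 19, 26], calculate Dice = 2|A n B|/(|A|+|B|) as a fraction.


A intersect B = [26]
|A intersect B| = 1
|A| = 7, |B| = 3
Dice = 2*1 / (7+3)
= 2 / 10 = 1/5

1/5


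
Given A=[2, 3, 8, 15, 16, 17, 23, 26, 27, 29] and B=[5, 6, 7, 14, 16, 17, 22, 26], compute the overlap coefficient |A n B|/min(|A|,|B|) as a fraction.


A intersect B = [16, 17, 26]
|A intersect B| = 3
min(|A|, |B|) = min(10, 8) = 8
Overlap = 3 / 8 = 3/8

3/8


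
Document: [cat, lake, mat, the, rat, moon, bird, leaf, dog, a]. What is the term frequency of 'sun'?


Document has 10 words
Scanning for 'sun':
Term not found in document
Count = 0

0


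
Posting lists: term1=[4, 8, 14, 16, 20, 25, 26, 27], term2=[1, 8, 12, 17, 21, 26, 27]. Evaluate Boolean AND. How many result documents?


Boolean AND: find intersection of posting lists
term1 docs: [4, 8, 14, 16, 20, 25, 26, 27]
term2 docs: [1, 8, 12, 17, 21, 26, 27]
Intersection: [8, 26, 27]
|intersection| = 3

3


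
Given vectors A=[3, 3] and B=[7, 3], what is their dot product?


Dot product = sum of element-wise products
A[0]*B[0] = 3*7 = 21
A[1]*B[1] = 3*3 = 9
Sum = 21 + 9 = 30

30


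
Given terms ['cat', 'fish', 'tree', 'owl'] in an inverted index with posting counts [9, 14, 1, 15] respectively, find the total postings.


Summing posting list sizes:
'cat': 9 postings
'fish': 14 postings
'tree': 1 postings
'owl': 15 postings
Total = 9 + 14 + 1 + 15 = 39

39


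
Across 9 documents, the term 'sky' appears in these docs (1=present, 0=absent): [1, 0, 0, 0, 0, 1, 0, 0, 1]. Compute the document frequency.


Checking each document for 'sky':
Doc 1: present
Doc 2: absent
Doc 3: absent
Doc 4: absent
Doc 5: absent
Doc 6: present
Doc 7: absent
Doc 8: absent
Doc 9: present
df = sum of presences = 1 + 0 + 0 + 0 + 0 + 1 + 0 + 0 + 1 = 3

3


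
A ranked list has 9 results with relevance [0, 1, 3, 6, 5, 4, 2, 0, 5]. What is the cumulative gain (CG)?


Cumulative Gain = sum of relevance scores
Position 1: rel=0, running sum=0
Position 2: rel=1, running sum=1
Position 3: rel=3, running sum=4
Position 4: rel=6, running sum=10
Position 5: rel=5, running sum=15
Position 6: rel=4, running sum=19
Position 7: rel=2, running sum=21
Position 8: rel=0, running sum=21
Position 9: rel=5, running sum=26
CG = 26

26


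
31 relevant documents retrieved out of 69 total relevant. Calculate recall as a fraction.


Recall = retrieved_relevant / total_relevant
= 31 / 69
= 31 / (31 + 38)
= 31/69

31/69


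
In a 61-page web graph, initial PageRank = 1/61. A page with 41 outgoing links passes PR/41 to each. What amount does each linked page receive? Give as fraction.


Initial PR = 1/61 = 1/61
Outlinks = 41
Contribution per link = PR / outlinks
= 1/61 / 41
= 1/2501

1/2501


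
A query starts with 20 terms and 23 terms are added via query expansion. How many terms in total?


Original terms: 20
Expansion terms: 23
Total = 20 + 23 = 43

43


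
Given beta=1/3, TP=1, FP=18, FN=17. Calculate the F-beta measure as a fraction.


P = TP/(TP+FP) = 1/19 = 1/19
R = TP/(TP+FN) = 1/18 = 1/18
beta^2 = 1/3^2 = 1/9
(1 + beta^2) = 10/9
Numerator = (1+beta^2)*P*R = 5/1539
Denominator = beta^2*P + R = 1/171 + 1/18 = 7/114
F_beta = 10/189

10/189


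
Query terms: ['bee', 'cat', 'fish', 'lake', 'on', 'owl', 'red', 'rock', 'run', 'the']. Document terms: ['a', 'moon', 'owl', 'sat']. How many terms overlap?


Query terms: ['bee', 'cat', 'fish', 'lake', 'on', 'owl', 'red', 'rock', 'run', 'the']
Document terms: ['a', 'moon', 'owl', 'sat']
Common terms: ['owl']
Overlap count = 1

1


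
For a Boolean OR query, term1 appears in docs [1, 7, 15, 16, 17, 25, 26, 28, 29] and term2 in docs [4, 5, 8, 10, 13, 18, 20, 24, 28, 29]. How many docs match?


Boolean OR: find union of posting lists
term1 docs: [1, 7, 15, 16, 17, 25, 26, 28, 29]
term2 docs: [4, 5, 8, 10, 13, 18, 20, 24, 28, 29]
Union: [1, 4, 5, 7, 8, 10, 13, 15, 16, 17, 18, 20, 24, 25, 26, 28, 29]
|union| = 17

17


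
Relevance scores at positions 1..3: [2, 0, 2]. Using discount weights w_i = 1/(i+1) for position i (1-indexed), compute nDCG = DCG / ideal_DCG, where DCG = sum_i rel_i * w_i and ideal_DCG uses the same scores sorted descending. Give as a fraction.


Position discount weights w_i = 1/(i+1) for i=1..3:
Weights = [1/2, 1/3, 1/4]
Actual relevance: [2, 0, 2]
DCG = 2/2 + 0/3 + 2/4 = 3/2
Ideal relevance (sorted desc): [2, 2, 0]
Ideal DCG = 2/2 + 2/3 + 0/4 = 5/3
nDCG = DCG / ideal_DCG = 3/2 / 5/3 = 9/10

9/10
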